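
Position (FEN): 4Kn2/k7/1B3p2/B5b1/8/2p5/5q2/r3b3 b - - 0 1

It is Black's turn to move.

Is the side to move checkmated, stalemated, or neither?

Black to move; black king on a7.
In check: yes, from the white bishop on b6.
King squares — a6: available; b6: attacked by Ba5; b7: available; a8: available; b8: available.
Legal moves for Black: Kb8, Ka8, Kb7, Ka6, Qxb6.
Black is in check but has 5 legal moves → neither.

neither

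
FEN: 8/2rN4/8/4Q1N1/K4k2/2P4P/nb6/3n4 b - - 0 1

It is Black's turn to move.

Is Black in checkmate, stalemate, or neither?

Black to move; black king on f4.
In check: yes, from the white queen on e5.
King squares — e3: attacked by Qe5; f3: attacked by Ng5; g3: attacked by Qe5; e4: attacked by Qe5; g4: attacked by Ph3; e5: attacked by Nd7; f5: attacked by Qe5; g5: attacked by Qe5.
Legal moves for Black: none.
In check with no legal moves → checkmate.

checkmate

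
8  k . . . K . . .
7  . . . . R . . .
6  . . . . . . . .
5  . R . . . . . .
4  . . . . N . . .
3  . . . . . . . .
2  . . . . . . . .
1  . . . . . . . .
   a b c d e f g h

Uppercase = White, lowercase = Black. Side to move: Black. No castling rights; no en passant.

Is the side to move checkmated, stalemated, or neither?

Black to move; black king on a8.
In check: no.
King squares — a7: attacked by Re7; b7: attacked by Rb5; b8: attacked by Rb5.
Legal moves for Black: none.
Not in check and no legal moves → stalemate.

stalemate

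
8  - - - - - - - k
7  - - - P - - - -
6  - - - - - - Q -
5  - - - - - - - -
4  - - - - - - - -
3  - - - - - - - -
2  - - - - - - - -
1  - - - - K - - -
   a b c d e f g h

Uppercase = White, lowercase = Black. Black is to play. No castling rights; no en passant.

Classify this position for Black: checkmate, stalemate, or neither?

stalemate

Black to move; black king on h8.
In check: no.
King squares — g7: attacked by Qg6; h7: attacked by Qg6; g8: attacked by Qg6.
Legal moves for Black: none.
Not in check and no legal moves → stalemate.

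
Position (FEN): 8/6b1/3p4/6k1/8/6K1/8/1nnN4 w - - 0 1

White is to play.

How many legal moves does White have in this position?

White to move; king on g3.
In check: no.
Legal moves: Kh3, Kf3, Kh2, Kg2, Kf2, Ne3, Nc3, Nf2, Nb2.
Count: 9.

9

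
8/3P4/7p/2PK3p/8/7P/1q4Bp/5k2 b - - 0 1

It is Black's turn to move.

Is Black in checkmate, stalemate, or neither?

neither

Black to move; black king on f1.
In check: yes, from the white bishop on g2.
Legal moves for Black: Kxg2, Kf2, Ke2, Kg1, Ke1, Qxg2+.
Black is in check but has 6 legal moves → neither.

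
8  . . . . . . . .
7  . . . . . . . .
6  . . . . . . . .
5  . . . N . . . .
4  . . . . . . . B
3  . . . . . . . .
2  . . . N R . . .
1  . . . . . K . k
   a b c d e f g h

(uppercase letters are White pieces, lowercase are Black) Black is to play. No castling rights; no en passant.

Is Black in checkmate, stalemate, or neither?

Black to move; black king on h1.
In check: no.
King squares — g1: attacked by Kf1; g2: attacked by Kf1; h2: attacked by Re2.
Legal moves for Black: none.
Not in check and no legal moves → stalemate.

stalemate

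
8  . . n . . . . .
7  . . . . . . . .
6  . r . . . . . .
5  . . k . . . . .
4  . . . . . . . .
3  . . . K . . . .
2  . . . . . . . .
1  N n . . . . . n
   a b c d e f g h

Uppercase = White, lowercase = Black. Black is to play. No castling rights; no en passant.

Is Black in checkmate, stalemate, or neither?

neither

Black to move; black king on c5.
In check: no.
Legal moves for Black include: Ne7, Na7, Nd6, Rb8, Rb7, Rh6, Rg6, Rf6, Re6, Rd6+, Rc6, Ra6, Rb5, Rb4, Rb3+, Rb2, Kd6, Kc6, ... (list truncated; more exist).
Black has legal moves and is not in check → neither.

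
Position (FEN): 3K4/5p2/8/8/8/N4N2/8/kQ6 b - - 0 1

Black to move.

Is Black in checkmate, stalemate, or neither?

Black to move; black king on a1.
In check: yes, from the white queen on b1.
King squares — b1: attacked by Na3; a2: attacked by Qb1; b2: attacked by Qb1.
Legal moves for Black: none.
In check with no legal moves → checkmate.

checkmate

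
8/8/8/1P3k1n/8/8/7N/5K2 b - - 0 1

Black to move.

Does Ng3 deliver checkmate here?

After Ng3: white king on f1; in check: yes, from the black knight on g3.
White has 4 legal replies: Kg2, Kf2, Kg1, Ke1.
In check but a legal move exists → not checkmate.

no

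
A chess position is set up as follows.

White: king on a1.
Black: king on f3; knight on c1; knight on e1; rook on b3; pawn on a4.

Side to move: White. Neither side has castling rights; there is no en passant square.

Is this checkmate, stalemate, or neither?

White to move; white king on a1.
In check: no.
King squares — b1: attacked by Rb3; a2: attacked by Nc1; b2: attacked by Rb3.
Legal moves for White: none.
Not in check and no legal moves → stalemate.

stalemate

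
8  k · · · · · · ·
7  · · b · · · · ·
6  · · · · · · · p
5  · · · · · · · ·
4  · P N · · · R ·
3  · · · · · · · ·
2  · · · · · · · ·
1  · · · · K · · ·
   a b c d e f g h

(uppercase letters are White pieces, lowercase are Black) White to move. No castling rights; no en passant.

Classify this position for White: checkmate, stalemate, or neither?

White to move; white king on e1.
In check: no.
Legal moves for White include: Rg8+, Rg7, Rg6, Rg5, Rh4, Rf4, Re4, Rd4, Rg3, Rg2, Rg1, Nd6, Nb6+, Ne5, Na5, Ne3, Na3, Nd2, ... (list truncated; more exist).
White has legal moves and is not in check → neither.

neither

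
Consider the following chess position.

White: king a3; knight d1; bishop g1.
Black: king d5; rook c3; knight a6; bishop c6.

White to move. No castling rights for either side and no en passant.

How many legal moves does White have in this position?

White to move; king on a3.
In check: yes, from the black rook on c3.
Legal moves: Kb2, Ka2, Nxc3+.
Count: 3.

3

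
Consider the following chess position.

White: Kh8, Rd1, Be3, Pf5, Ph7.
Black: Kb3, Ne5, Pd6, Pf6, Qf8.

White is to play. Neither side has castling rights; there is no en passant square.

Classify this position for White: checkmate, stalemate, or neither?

White to move; white king on h8.
In check: yes, from the black queen on f8.
King squares — g7: attacked by Qf8; h7: own pawn; g8: attacked by Qf8.
Legal moves for White: none.
In check with no legal moves → checkmate.

checkmate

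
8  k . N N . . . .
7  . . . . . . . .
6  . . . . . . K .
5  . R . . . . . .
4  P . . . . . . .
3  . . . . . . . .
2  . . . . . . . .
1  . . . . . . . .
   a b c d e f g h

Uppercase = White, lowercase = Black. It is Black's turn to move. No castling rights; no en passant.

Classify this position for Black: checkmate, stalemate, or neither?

Black to move; black king on a8.
In check: no.
King squares — a7: attacked by Nc8; b7: attacked by Rb5; b8: attacked by Rb5.
Legal moves for Black: none.
Not in check and no legal moves → stalemate.

stalemate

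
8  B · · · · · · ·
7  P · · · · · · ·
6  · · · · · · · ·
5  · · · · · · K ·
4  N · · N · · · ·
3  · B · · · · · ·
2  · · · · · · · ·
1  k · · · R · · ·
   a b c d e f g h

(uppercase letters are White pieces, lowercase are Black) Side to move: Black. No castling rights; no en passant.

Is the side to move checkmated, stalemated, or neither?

checkmate

Black to move; black king on a1.
In check: yes, from the white rook on e1.
King squares — b1: attacked by Re1; a2: attacked by Bb3; b2: attacked by Na4.
Legal moves for Black: none.
In check with no legal moves → checkmate.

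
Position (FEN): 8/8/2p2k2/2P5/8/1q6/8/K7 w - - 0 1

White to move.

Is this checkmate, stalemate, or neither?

White to move; white king on a1.
In check: no.
King squares — b1: attacked by Qb3; a2: attacked by Qb3; b2: attacked by Qb3.
Legal moves for White: none.
Not in check and no legal moves → stalemate.

stalemate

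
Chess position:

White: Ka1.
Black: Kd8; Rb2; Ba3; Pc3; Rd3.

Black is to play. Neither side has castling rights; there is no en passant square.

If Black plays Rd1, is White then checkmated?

yes

After Rd1: white king on a1; in check: yes, from the black rook on d1.
King squares — b1: attacked by Rd1; a2: attacked by Rb2; b2: attacked by Ba3.
White has no legal moves → checkmate.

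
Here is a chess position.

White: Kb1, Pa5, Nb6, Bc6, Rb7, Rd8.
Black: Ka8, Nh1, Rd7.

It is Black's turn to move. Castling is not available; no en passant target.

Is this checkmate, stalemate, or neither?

Black to move; black king on a8.
In check: yes, from the white knight on b6 and the white rook on d8.
King squares — a7: attacked by Rb7; b7: attacked by Bc6; b8: attacked by Rb7.
Legal moves for Black: none.
In check with no legal moves → checkmate.

checkmate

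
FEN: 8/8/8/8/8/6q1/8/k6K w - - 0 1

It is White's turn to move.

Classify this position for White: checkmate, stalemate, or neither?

stalemate

White to move; white king on h1.
In check: no.
King squares — g1: attacked by Qg3; g2: attacked by Qg3; h2: attacked by Qg3.
Legal moves for White: none.
Not in check and no legal moves → stalemate.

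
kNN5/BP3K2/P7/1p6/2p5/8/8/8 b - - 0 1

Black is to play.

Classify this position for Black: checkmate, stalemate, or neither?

checkmate

Black to move; black king on a8.
In check: yes, from the white pawn on b7.
King squares — a7: attacked by Nc8; b7: attacked by Pa6; b8: attacked by Ba7.
Legal moves for Black: none.
In check with no legal moves → checkmate.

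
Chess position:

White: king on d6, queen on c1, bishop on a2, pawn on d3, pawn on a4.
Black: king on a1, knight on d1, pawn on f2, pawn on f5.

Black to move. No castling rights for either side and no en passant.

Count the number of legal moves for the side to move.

1

Black to move; king on a1.
In check: yes, from the white queen on c1.
Legal moves: Kxa2.
Count: 1.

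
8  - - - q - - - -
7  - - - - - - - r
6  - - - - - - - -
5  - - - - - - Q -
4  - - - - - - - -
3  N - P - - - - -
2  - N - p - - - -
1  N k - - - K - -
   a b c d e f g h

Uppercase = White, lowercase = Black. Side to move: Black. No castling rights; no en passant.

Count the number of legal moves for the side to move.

Black to move; king on b1.
In check: yes, from the white knight on a3.
Legal moves: Kxb2, Ka2, Kc1, Kxa1.
Count: 4.

4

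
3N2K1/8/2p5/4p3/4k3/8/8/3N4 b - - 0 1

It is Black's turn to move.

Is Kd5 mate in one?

After Kd5: white king on g8; in check: no.
White is not in check, so this cannot be checkmate.

no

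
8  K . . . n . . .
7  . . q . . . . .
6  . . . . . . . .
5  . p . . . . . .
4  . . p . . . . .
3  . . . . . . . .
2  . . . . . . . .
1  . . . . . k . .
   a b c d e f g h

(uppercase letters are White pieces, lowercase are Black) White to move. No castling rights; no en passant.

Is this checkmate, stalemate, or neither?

White to move; white king on a8.
In check: no.
King squares — a7: attacked by Qc7; b7: attacked by Qc7; b8: attacked by Qc7.
Legal moves for White: none.
Not in check and no legal moves → stalemate.

stalemate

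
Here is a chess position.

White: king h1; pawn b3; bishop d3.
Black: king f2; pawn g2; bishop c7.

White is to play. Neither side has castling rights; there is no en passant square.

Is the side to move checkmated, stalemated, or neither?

White to move; white king on h1.
In check: yes, from the black pawn on g2.
King squares — g1: attacked by Kf2; g2: attacked by Kf2; h2: attacked by Bc7.
Legal moves for White: none.
In check with no legal moves → checkmate.

checkmate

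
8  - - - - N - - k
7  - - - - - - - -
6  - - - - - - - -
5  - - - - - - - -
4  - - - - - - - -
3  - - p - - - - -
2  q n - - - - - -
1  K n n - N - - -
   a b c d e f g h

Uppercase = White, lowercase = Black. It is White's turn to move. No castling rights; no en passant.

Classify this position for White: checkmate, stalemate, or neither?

White to move; white king on a1.
In check: yes, from the black queen on a2.
King squares — b1: attacked by Qa2; a2: attacked by Nc1; b2: attacked by Qa2.
Legal moves for White: none.
In check with no legal moves → checkmate.

checkmate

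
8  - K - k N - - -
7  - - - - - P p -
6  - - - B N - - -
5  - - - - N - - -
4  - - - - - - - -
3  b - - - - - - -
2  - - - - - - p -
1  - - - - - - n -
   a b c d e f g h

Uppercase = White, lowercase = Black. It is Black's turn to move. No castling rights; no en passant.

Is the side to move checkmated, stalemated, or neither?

checkmate

Black to move; black king on d8.
In check: yes, from the white knight on e6.
King squares — c7: attacked by Bd6; d7: attacked by Ne5; e7: attacked by Bd6; c8: attacked by Kb8; e8: attacked by Pf7.
Legal moves for Black: none.
In check with no legal moves → checkmate.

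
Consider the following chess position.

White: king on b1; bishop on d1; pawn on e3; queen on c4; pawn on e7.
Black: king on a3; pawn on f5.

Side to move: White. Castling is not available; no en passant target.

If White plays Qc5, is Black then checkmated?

After Qc5: black king on a3; in check: yes, from the white queen on c5.
King squares — a2: attacked by Kb1; b2: attacked by Kb1; b3: attacked by Bd1; a4: attacked by Bd1; b4: attacked by Qc5.
Black has no legal moves → checkmate.

yes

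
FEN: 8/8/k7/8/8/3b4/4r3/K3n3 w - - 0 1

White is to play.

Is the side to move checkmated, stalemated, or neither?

White to move; white king on a1.
In check: no.
King squares — b1: attacked by Bd3; a2: attacked by Re2; b2: attacked by Re2.
Legal moves for White: none.
Not in check and no legal moves → stalemate.

stalemate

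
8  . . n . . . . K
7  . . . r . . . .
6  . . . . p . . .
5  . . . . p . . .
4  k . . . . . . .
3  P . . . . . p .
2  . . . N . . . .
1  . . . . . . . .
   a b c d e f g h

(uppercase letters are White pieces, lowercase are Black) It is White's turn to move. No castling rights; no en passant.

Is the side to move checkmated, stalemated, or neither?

neither

White to move; white king on h8.
In check: no.
Legal moves for White: Kg8, Ne4, Nc4, Nf3, Nb3, Nf1, Nb1.
White has 7 legal moves and is not in check → neither.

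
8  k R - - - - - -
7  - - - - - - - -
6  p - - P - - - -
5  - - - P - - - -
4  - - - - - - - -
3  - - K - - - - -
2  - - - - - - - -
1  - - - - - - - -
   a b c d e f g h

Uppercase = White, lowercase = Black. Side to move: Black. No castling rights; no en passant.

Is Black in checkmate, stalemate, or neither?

neither

Black to move; black king on a8.
In check: yes, from the white rook on b8.
Legal moves for Black: Kxb8, Ka7.
Black is in check but has 2 legal moves → neither.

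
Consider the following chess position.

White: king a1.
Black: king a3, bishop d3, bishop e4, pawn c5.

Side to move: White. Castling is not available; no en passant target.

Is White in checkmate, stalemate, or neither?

stalemate

White to move; white king on a1.
In check: no.
King squares — b1: attacked by Bd3; a2: attacked by Ka3; b2: attacked by Ka3.
Legal moves for White: none.
Not in check and no legal moves → stalemate.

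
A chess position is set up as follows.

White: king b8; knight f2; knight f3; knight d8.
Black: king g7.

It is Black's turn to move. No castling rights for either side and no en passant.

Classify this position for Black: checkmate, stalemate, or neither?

Black to move; black king on g7.
In check: no.
Legal moves for Black: Kh8, Kg8, Kf8, Kh7, Kh6, Kg6, Kf6.
Black has 7 legal moves and is not in check → neither.

neither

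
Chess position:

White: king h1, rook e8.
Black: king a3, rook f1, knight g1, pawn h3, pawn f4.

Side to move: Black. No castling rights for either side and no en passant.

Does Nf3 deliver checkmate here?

After Nf3: white king on h1; in check: yes, from the black rook on f1.
King squares — g1: attacked by Rf1; g2: attacked by Ph3; h2: attacked by Nf3.
White has no legal moves → checkmate.

yes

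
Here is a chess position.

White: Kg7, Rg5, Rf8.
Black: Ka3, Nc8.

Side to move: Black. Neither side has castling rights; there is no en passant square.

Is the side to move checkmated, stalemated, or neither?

neither

Black to move; black king on a3.
In check: no.
Legal moves for Black: Ne7, Na7, Nd6, Nb6, Kb4, Ka4, Kb3, Kb2, Ka2.
Black has 9 legal moves and is not in check → neither.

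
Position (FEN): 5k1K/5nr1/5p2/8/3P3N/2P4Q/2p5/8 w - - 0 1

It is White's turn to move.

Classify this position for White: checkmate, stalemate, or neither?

White to move; white king on h8.
In check: yes, from the black knight on f7.
King squares — g7: attacked by Kf8; h7: attacked by Rg7; g8: attacked by Rg7.
Legal moves for White: none.
In check with no legal moves → checkmate.

checkmate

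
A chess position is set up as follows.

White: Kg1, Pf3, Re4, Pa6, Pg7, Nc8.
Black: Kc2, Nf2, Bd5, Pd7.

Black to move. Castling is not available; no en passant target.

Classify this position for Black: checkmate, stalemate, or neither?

neither

Black to move; black king on c2.
In check: no.
Legal moves for Black include: Bg8, Ba8, Bf7, Bb7, Be6, Bc6, Bxe4, Bc4, Bb3, Ba2, Ng4, Nxe4, Nh3+, Nd3, Nh1, Nd1, Kd3, Kc3, ... (list truncated; more exist).
Black has legal moves and is not in check → neither.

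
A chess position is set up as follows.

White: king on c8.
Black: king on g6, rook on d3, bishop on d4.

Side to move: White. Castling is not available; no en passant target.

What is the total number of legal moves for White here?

5

White to move; king on c8.
In check: no.
Legal moves: Kd8, Kb8, Kd7, Kc7, Kb7.
Count: 5.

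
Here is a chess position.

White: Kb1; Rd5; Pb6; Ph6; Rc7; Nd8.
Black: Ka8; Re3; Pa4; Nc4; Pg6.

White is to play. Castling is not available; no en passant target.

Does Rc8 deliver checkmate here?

After Rc8: black king on a8; in check: yes, from the white rook on c8.
King squares — a7: attacked by Pb6; b7: attacked by Nd8; b8: attacked by Rc8.
Black has no legal moves → checkmate.

yes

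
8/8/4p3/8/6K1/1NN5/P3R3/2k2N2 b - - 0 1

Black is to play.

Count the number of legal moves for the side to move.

0

Black to move; king on c1.
In check: yes, from the white knight on b3.
Legal moves: none.
Count: 0.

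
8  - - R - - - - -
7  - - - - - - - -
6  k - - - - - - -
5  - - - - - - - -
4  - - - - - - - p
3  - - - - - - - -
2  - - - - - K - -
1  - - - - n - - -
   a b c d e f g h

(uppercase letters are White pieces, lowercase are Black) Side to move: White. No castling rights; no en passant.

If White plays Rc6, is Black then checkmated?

After Rc6: black king on a6; in check: yes, from the white rook on c6.
Black has 4 legal replies: Kb7, Ka7, Kb5, Ka5.
In check but a legal move exists → not checkmate.

no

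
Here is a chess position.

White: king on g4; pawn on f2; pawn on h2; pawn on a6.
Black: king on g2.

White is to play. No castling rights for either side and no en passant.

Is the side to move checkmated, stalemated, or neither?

neither

White to move; white king on g4.
In check: no.
Legal moves for White: Kh5, Kg5, Kf5, Kh4, Kf4, a7, h3, f3, h4, f4.
White has 10 legal moves and is not in check → neither.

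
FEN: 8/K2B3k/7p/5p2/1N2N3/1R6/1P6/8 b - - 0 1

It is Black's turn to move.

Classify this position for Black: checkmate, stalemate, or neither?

neither

Black to move; black king on h7.
In check: no.
Legal moves for Black: Kh8, Kg8, Kg7, Kg6, fxe4, h5, f4.
Black has 7 legal moves and is not in check → neither.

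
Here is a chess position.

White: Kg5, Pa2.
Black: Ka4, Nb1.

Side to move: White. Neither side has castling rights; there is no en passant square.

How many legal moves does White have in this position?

White to move; king on g5.
In check: no.
Legal moves: Kh6, Kg6, Kf6, Kh5, Kf5, Kh4, Kg4, Kf4, a3.
Count: 9.

9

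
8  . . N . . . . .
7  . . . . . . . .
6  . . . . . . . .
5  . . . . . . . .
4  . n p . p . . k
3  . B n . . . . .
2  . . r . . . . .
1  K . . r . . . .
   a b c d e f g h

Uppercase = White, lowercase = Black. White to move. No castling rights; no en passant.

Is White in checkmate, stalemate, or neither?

checkmate

White to move; white king on a1.
In check: yes, from the black rook on d1.
King squares — b1: attacked by Rd1; a2: attacked by Rc2; b2: attacked by Rc2.
Legal moves for White: none.
In check with no legal moves → checkmate.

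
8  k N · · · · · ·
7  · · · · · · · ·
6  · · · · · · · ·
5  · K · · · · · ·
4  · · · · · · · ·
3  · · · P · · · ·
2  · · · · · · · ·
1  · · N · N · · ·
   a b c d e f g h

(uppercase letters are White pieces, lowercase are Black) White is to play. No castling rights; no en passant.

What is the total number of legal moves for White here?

White to move; king on b5.
In check: no.
Legal moves: Nd7, Nc6, Na6, Kc6, Kb6, Ka6, Kc5, Ka5, Kc4, Kb4, Ka4, Nf3, Ng2, Nc2, Nb3, Ne2, Na2, d4.
Count: 18.

18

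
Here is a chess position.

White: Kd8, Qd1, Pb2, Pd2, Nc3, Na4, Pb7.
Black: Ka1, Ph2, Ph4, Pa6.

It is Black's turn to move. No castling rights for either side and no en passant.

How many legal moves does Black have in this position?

0

Black to move; king on a1.
In check: yes, from the white queen on d1.
Legal moves: none.
Count: 0.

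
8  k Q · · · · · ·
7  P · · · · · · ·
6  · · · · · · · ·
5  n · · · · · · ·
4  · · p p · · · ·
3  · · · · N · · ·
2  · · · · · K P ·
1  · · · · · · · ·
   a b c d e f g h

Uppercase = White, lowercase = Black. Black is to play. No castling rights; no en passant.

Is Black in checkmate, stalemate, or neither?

checkmate

Black to move; black king on a8.
In check: yes, from the white queen on b8.
King squares — a7: attacked by Qb8; b7: attacked by Qb8; b8: attacked by Pa7.
Legal moves for Black: none.
In check with no legal moves → checkmate.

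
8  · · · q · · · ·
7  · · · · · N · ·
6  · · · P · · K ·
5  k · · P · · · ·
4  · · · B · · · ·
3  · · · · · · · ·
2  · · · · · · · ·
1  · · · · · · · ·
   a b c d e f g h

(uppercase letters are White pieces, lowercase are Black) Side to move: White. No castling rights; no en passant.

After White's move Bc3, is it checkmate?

no

After Bc3: black king on a5; in check: yes, from the white bishop on c3.
Black has 4 legal replies: Kb6, Ka6, Kb5, Ka4.
In check but a legal move exists → not checkmate.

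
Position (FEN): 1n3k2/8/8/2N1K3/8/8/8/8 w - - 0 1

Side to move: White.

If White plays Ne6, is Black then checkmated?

no

After Ne6: black king on f8; in check: yes, from the white knight on e6.
Black has 4 legal replies: Kg8, Ke8, Kf7, Ke7.
In check but a legal move exists → not checkmate.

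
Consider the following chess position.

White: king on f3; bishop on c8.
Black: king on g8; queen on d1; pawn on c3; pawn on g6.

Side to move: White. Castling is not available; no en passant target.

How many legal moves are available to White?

6

White to move; king on f3.
In check: yes, from the black queen on d1.
Legal moves: Kf4, Ke4, Kg3, Ke3, Kg2, Kf2.
Count: 6.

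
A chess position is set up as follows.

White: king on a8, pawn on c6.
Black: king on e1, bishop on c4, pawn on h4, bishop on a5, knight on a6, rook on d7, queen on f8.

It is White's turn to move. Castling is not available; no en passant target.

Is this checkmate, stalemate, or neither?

White to move; white king on a8.
In check: yes, from the black queen on f8.
King squares — a7: attacked by Rd7; b7: attacked by Rd7; b8: attacked by Na6.
Legal moves for White: none.
In check with no legal moves → checkmate.

checkmate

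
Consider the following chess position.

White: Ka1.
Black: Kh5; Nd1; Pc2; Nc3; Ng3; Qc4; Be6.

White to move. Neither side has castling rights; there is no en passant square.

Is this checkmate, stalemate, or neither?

White to move; white king on a1.
In check: no.
King squares — b1: attacked by Pc2; a2: attacked by Nc3; b2: attacked by Nd1.
Legal moves for White: none.
Not in check and no legal moves → stalemate.

stalemate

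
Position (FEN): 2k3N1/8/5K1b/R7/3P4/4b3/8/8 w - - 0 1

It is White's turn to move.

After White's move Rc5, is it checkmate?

no

After Rc5: black king on c8; in check: yes, from the white rook on c5.
Black has 4 legal replies: Kd8, Kb8, Kd7, Kb7.
In check but a legal move exists → not checkmate.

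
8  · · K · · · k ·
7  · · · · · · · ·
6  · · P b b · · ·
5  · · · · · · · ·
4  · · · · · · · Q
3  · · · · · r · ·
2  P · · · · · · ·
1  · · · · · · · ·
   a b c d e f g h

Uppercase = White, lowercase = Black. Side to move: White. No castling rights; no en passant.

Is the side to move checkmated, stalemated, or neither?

White to move; white king on c8.
In check: yes, from the black bishop on e6.
Legal moves for White: Kd8, Kb7.
White is in check but has 2 legal moves → neither.

neither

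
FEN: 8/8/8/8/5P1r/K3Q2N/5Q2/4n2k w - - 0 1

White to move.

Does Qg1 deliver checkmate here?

yes

After Qg1: black king on h1; in check: yes, from the white queen on g1.
King squares — g1: attacked by Qe3; g2: attacked by Qg1; h2: attacked by Qg1.
Black has no legal moves → checkmate.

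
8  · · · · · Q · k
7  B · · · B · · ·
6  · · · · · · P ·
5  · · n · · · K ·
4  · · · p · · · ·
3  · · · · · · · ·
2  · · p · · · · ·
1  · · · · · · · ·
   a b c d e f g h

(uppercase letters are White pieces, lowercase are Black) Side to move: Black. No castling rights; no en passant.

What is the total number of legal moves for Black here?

Black to move; king on h8.
In check: yes, from the white queen on f8.
Legal moves: none.
Count: 0.

0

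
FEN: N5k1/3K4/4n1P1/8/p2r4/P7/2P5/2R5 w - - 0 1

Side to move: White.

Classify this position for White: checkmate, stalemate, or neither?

neither

White to move; white king on d7.
In check: yes, from the black rook on d4.
King squares — c6: available; d6: attacked by Rd4; e6: available; c7: attacked by Ne6; e7: available; c8: available; d8: attacked by Rd4; e8: available.
Legal moves for White: Ke8, Kc8, Ke7, Kxe6, Kc6.
White is in check but has 5 legal moves → neither.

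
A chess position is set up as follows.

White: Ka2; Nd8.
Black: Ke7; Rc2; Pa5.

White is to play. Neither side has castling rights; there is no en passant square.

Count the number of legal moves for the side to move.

4

White to move; king on a2.
In check: yes, from the black rook on c2.
Legal moves: Kb3, Ka3, Kb1, Ka1.
Count: 4.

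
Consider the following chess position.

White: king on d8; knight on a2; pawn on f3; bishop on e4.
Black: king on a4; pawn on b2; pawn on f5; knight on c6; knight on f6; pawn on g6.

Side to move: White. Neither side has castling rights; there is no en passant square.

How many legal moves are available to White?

3

White to move; king on d8.
In check: yes, from the black knight on c6.
Legal moves: Kc8, Kc7, Bxc6+.
Count: 3.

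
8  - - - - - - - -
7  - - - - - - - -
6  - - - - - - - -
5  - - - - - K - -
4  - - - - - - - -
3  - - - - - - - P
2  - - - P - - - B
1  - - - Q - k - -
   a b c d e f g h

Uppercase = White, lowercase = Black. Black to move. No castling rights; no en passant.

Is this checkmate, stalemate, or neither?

Black to move; black king on f1.
In check: yes, from the white queen on d1.
Legal moves for Black: Kg2, Kf2.
Black is in check but has 2 legal moves → neither.

neither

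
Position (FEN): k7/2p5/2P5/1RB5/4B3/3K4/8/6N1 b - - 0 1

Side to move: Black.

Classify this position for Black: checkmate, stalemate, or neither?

stalemate

Black to move; black king on a8.
In check: no.
King squares — a7: attacked by Bc5; b7: attacked by Rb5; b8: attacked by Rb5.
Legal moves for Black: none.
Not in check and no legal moves → stalemate.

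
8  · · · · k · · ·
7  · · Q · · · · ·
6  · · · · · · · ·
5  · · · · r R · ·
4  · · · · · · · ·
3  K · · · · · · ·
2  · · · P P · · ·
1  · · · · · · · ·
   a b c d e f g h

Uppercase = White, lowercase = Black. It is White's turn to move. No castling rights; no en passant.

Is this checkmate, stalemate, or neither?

neither

White to move; white king on a3.
In check: no.
Legal moves for White include: Qd8+, Qc8+, Qb8+, Qh7, Qg7, Qf7+, Qe7+, Qd7+, Qb7, Qa7, Qd6, Qc6+, Qb6, Qxe5+, Qc5, Qa5, Qc4, Qc3, ... (list truncated; more exist).
White has legal moves and is not in check → neither.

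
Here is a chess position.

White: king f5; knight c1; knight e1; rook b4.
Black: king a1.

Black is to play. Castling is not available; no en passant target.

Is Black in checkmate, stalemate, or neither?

Black to move; black king on a1.
In check: no.
King squares — b1: attacked by Rb4; a2: attacked by Nc1; b2: attacked by Rb4.
Legal moves for Black: none.
Not in check and no legal moves → stalemate.

stalemate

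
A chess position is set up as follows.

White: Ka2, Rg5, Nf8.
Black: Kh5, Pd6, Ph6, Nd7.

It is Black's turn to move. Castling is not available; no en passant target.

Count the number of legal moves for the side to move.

Black to move; king on h5.
In check: yes, from the white rook on g5.
Legal moves: Kxg5, Kh4, hxg5.
Count: 3.

3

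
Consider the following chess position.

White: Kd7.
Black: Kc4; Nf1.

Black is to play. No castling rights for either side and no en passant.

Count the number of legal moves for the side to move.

Black to move; king on c4.
In check: no.
Legal moves: Kd5, Kc5, Kb5, Kd4, Kb4, Kd3, Kc3, Kb3, Ng3, Ne3, Nh2, Nd2.
Count: 12.

12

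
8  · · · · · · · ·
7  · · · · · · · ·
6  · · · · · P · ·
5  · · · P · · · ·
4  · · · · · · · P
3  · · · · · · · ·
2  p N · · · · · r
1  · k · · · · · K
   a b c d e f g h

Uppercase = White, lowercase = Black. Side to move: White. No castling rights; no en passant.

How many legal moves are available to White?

2

White to move; king on h1.
In check: yes, from the black rook on h2.
Legal moves: Kxh2, Kg1.
Count: 2.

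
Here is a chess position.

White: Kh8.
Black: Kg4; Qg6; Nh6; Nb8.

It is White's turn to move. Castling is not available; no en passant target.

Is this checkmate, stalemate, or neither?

White to move; white king on h8.
In check: no.
King squares — g7: attacked by Qg6; h7: attacked by Qg6; g8: attacked by Qg6.
Legal moves for White: none.
Not in check and no legal moves → stalemate.

stalemate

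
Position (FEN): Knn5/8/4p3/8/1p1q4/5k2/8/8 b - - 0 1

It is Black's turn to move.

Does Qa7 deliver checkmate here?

After Qa7: white king on a8; in check: yes, from the black queen on a7.
King squares — a7: attacked by Nc8; b7: attacked by Qa7; b8: attacked by Qa7.
White has no legal moves → checkmate.

yes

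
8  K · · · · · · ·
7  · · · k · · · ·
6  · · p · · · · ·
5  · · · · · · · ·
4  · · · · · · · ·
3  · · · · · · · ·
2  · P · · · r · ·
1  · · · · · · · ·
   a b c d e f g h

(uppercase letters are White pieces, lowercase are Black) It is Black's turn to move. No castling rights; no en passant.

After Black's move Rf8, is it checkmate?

no

After Rf8: white king on a8; in check: yes, from the black rook on f8.
White has 2 legal replies: Kb7, Ka7.
In check but a legal move exists → not checkmate.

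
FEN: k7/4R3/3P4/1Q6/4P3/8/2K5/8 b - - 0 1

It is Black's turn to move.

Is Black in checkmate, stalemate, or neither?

stalemate

Black to move; black king on a8.
In check: no.
King squares — a7: attacked by Re7; b7: attacked by Qb5; b8: attacked by Qb5.
Legal moves for Black: none.
Not in check and no legal moves → stalemate.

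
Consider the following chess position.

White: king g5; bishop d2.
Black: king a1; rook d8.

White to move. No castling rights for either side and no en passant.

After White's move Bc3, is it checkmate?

After Bc3: black king on a1; in check: yes, from the white bishop on c3.
Black has 2 legal replies: Ka2, Kb1.
In check but a legal move exists → not checkmate.

no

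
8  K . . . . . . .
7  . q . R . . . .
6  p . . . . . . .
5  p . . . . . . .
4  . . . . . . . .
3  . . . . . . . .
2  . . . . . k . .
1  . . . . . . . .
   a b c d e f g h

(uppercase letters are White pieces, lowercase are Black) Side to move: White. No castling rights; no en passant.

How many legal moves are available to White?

White to move; king on a8.
In check: yes, from the black queen on b7.
Legal moves: Kxb7, Rxb7.
Count: 2.

2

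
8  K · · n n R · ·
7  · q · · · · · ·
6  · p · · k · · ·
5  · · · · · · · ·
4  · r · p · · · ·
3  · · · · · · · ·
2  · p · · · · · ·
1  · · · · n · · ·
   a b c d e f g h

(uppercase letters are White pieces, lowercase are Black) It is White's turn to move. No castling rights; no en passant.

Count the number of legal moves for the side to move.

White to move; king on a8.
In check: yes, from the black queen on b7.
Legal moves: none.
Count: 0.

0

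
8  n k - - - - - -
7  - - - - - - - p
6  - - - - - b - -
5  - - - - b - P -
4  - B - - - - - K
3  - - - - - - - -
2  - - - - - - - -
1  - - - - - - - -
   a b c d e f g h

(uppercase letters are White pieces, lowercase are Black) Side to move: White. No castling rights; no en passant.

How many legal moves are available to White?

White to move; king on h4.
In check: no.
Legal moves: Kh5, Kg4, Kh3, Bf8, Be7, Bd6+, Bc5, Ba5, Bc3, Ba3, Bd2, Be1, gxf6.
Count: 13.

13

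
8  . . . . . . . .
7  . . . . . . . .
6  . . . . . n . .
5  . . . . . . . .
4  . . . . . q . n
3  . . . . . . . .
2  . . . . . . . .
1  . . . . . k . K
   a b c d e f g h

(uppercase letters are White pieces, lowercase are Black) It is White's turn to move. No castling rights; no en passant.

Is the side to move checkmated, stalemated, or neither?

White to move; white king on h1.
In check: no.
King squares — g1: attacked by Kf1; g2: attacked by Kf1; h2: attacked by Qf4.
Legal moves for White: none.
Not in check and no legal moves → stalemate.

stalemate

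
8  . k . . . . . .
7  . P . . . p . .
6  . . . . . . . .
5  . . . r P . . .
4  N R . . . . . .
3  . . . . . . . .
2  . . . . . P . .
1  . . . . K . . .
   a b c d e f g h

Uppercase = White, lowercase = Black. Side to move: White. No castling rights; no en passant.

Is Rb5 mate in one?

no

After Rb5: black king on b8; in check: no.
Black is not in check, so this cannot be checkmate.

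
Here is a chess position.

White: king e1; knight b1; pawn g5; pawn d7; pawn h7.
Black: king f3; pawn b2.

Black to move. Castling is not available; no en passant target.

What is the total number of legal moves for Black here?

Black to move; king on f3.
In check: no.
Legal moves: Kg4, Kf4, Ke4, Kg3, Ke3, Kg2.
Count: 6.

6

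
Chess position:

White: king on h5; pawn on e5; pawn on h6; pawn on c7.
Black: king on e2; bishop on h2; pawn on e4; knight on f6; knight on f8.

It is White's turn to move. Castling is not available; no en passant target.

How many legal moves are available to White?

3

White to move; king on h5.
In check: yes, from the black knight on f6.
Legal moves: Kg5, Kh4, exf6.
Count: 3.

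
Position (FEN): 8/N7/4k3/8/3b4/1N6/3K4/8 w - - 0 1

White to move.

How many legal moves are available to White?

White to move; king on d2.
In check: no.
Legal moves: Nc8, Nc6, Nb5, Nc5+, Na5, Nxd4+, Nc1, Na1, Kd3, Ke2, Kc2, Ke1, Kd1, Kc1.
Count: 14.

14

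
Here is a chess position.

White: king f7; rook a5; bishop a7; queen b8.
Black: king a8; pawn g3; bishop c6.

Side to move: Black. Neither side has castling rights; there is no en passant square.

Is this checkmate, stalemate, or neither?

Black to move; black king on a8.
In check: yes, from the white queen on b8.
King squares — a7: attacked by Ra5; b7: attacked by Qb8; b8: attacked by Ba7.
Legal moves for Black: none.
In check with no legal moves → checkmate.

checkmate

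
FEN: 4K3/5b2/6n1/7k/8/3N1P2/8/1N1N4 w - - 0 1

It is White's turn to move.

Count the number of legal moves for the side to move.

3

White to move; king on e8.
In check: yes, from the black bishop on f7.
Legal moves: Kd8, Kxf7, Kd7.
Count: 3.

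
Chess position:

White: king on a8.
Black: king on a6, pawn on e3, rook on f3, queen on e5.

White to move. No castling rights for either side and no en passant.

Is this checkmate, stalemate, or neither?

White to move; white king on a8.
In check: no.
King squares — a7: attacked by Ka6; b7: attacked by Ka6; b8: attacked by Qe5.
Legal moves for White: none.
Not in check and no legal moves → stalemate.

stalemate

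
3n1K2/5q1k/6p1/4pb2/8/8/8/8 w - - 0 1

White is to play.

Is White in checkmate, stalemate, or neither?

checkmate

White to move; white king on f8.
In check: yes, from the black queen on f7.
King squares — e7: attacked by Qf7; f7: attacked by Nd8; g7: attacked by Qf7; e8: attacked by Qf7; g8: attacked by Qf7.
Legal moves for White: none.
In check with no legal moves → checkmate.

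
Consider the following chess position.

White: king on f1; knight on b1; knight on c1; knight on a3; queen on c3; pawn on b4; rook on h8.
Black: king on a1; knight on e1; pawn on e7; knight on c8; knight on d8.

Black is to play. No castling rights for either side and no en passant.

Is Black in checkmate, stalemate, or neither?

Black to move; black king on a1.
In check: yes, from the white queen on c3.
King squares — b1: attacked by Na3; a2: attacked by Nc1; b2: attacked by Qc3.
Legal moves for Black: none.
In check with no legal moves → checkmate.

checkmate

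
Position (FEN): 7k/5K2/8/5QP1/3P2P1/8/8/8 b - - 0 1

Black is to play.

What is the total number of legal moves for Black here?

0

Black to move; king on h8.
In check: no.
Legal moves: none.
Count: 0.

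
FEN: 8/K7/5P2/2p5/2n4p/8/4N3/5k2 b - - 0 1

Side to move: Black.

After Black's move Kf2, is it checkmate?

After Kf2: white king on a7; in check: no.
White is not in check, so this cannot be checkmate.

no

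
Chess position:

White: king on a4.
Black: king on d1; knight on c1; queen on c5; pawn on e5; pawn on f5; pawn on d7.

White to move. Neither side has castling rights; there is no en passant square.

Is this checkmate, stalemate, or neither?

stalemate

White to move; white king on a4.
In check: no.
King squares — a3: attacked by Qc5; b3: attacked by Nc1; b4: attacked by Qc5; a5: attacked by Qc5; b5: attacked by Qc5.
Legal moves for White: none.
Not in check and no legal moves → stalemate.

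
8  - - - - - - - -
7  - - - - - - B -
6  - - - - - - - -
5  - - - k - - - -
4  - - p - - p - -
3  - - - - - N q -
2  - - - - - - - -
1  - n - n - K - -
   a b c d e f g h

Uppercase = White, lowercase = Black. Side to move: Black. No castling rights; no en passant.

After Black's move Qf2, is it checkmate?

yes

After Qf2: white king on f1; in check: yes, from the black queen on f2.
King squares — e1: attacked by Qf2; g1: attacked by Qf2; e2: attacked by Qf2; f2: attacked by Nd1; g2: attacked by Qf2.
White has no legal moves → checkmate.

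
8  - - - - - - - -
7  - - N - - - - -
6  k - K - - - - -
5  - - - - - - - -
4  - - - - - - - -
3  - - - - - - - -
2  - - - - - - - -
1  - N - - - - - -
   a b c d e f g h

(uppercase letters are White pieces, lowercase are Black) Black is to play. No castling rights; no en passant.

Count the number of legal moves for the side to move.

2

Black to move; king on a6.
In check: yes, from the white knight on c7.
Legal moves: Ka7, Ka5.
Count: 2.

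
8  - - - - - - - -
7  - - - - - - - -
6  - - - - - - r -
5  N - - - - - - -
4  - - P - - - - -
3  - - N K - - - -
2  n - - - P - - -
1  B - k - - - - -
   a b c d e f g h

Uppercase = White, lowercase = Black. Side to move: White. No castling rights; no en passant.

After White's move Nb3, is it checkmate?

yes

After Nb3: black king on c1; in check: yes, from the white knight on b3.
King squares — b1: attacked by Nc3; d1: attacked by Nc3; b2: attacked by Ba1; c2: attacked by Kd3; d2: attacked by Nb3.
Black has no legal moves → checkmate.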